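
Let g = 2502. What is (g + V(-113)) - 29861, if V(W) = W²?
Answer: -14590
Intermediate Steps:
(g + V(-113)) - 29861 = (2502 + (-113)²) - 29861 = (2502 + 12769) - 29861 = 15271 - 29861 = -14590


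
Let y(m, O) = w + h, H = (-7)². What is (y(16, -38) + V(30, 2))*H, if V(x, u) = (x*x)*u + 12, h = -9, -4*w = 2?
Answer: 176645/2 ≈ 88323.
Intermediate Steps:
H = 49
w = -½ (w = -¼*2 = -½ ≈ -0.50000)
y(m, O) = -19/2 (y(m, O) = -½ - 9 = -19/2)
V(x, u) = 12 + u*x² (V(x, u) = x²*u + 12 = u*x² + 12 = 12 + u*x²)
(y(16, -38) + V(30, 2))*H = (-19/2 + (12 + 2*30²))*49 = (-19/2 + (12 + 2*900))*49 = (-19/2 + (12 + 1800))*49 = (-19/2 + 1812)*49 = (3605/2)*49 = 176645/2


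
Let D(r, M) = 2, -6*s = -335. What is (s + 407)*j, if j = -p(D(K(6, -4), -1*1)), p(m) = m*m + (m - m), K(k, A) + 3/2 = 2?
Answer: -5554/3 ≈ -1851.3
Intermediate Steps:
K(k, A) = ½ (K(k, A) = -3/2 + 2 = ½)
s = 335/6 (s = -⅙*(-335) = 335/6 ≈ 55.833)
p(m) = m² (p(m) = m² + 0 = m²)
j = -4 (j = -1*2² = -1*4 = -4)
(s + 407)*j = (335/6 + 407)*(-4) = (2777/6)*(-4) = -5554/3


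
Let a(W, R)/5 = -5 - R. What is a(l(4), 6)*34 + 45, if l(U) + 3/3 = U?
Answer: -1825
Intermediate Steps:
l(U) = -1 + U
a(W, R) = -25 - 5*R (a(W, R) = 5*(-5 - R) = -25 - 5*R)
a(l(4), 6)*34 + 45 = (-25 - 5*6)*34 + 45 = (-25 - 30)*34 + 45 = -55*34 + 45 = -1870 + 45 = -1825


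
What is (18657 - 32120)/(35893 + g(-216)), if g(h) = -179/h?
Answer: -2908008/7753067 ≈ -0.37508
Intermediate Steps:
(18657 - 32120)/(35893 + g(-216)) = (18657 - 32120)/(35893 - 179/(-216)) = -13463/(35893 - 179*(-1/216)) = -13463/(35893 + 179/216) = -13463/7753067/216 = -13463*216/7753067 = -2908008/7753067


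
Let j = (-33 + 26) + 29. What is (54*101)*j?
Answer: 119988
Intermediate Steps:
j = 22 (j = -7 + 29 = 22)
(54*101)*j = (54*101)*22 = 5454*22 = 119988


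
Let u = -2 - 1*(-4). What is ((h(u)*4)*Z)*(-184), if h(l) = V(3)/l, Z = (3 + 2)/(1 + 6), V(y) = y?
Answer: -5520/7 ≈ -788.57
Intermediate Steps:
Z = 5/7 ≈ 0.71429
u = 2 (u = -2 + 4 = 2)
h(l) = 3/l
((h(u)*4)*Z)*(-184) = (((3/2)*4)*(5/7))*(-184) = (6*(5/7))*(-184) = (30/7)*(-184) = -5520/7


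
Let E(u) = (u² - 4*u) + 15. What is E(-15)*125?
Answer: 37500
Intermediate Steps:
E(u) = 15 + u² - 4*u
E(-15)*125 = (15 + (-15)² - 4*(-15))*125 = (15 + 225 + 60)*125 = 300*125 = 37500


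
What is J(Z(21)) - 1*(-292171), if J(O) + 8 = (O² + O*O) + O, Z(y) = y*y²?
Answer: 171833666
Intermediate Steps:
Z(y) = y³
J(O) = -8 + O + 2*O² (J(O) = -8 + ((O² + O*O) + O) = -8 + ((O² + O²) + O) = -8 + (2*O² + O) = -8 + (O + 2*O²) = -8 + O + 2*O²)
J(Z(21)) - 1*(-292171) = (-8 + 21³ + 2*(21³)²) - 1*(-292171) = (-8 + 9261 + 2*9261²) + 292171 = (-8 + 9261 + 2*85766121) + 292171 = (-8 + 9261 + 171532242) + 292171 = 171541495 + 292171 = 171833666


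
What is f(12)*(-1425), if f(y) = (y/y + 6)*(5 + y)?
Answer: -169575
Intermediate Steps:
f(y) = 35 + 7*y (f(y) = (1 + 6)*(5 + y) = 7*(5 + y) = 35 + 7*y)
f(12)*(-1425) = (35 + 7*12)*(-1425) = (35 + 84)*(-1425) = 119*(-1425) = -169575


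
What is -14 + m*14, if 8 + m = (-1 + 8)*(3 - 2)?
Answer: -28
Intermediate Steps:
m = -1 (m = -8 + (-1 + 8)*(3 - 2) = -8 + 7*1 = -8 + 7 = -1)
-14 + m*14 = -14 - 1*14 = -14 - 14 = -28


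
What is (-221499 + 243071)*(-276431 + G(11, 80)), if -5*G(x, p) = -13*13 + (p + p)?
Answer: -29815653512/5 ≈ -5.9631e+9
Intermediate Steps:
G(x, p) = 169/5 - 2*p/5 (G(x, p) = -(-13*13 + (p + p))/5 = -(-169 + 2*p)/5 = 169/5 - 2*p/5)
(-221499 + 243071)*(-276431 + G(11, 80)) = (-221499 + 243071)*(-276431 + (169/5 - ⅖*80)) = 21572*(-276431 + (169/5 - 32)) = 21572*(-276431 + 9/5) = 21572*(-1382146/5) = -29815653512/5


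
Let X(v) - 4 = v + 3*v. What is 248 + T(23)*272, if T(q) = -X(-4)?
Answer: 3512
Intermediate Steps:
X(v) = 4 + 4*v (X(v) = 4 + (v + 3*v) = 4 + 4*v)
T(q) = 12 (T(q) = -(4 + 4*(-4)) = -(4 - 16) = -1*(-12) = 12)
248 + T(23)*272 = 248 + 12*272 = 248 + 3264 = 3512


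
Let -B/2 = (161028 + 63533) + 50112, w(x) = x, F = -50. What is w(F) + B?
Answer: -549396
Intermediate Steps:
B = -549346 (B = -2*((161028 + 63533) + 50112) = -2*(224561 + 50112) = -2*274673 = -549346)
w(F) + B = -50 - 549346 = -549396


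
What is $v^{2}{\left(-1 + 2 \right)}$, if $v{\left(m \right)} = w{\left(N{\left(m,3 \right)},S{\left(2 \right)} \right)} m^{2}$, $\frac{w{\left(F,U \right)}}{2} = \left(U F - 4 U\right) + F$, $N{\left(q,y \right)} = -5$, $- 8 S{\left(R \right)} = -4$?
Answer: $361$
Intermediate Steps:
$S{\left(R \right)} = \frac{1}{2}$ ($S{\left(R \right)} = \left(- \frac{1}{8}\right) \left(-4\right) = \frac{1}{2}$)
$w{\left(F,U \right)} = - 8 U + 2 F + 2 F U$ ($w{\left(F,U \right)} = 2 \left(\left(U F - 4 U\right) + F\right) = 2 \left(\left(F U - 4 U\right) + F\right) = 2 \left(\left(- 4 U + F U\right) + F\right) = 2 \left(F - 4 U + F U\right) = - 8 U + 2 F + 2 F U$)
$v{\left(m \right)} = - 19 m^{2}$ ($v{\left(m \right)} = \left(\left(-8\right) \frac{1}{2} + 2 \left(-5\right) + 2 \left(-5\right) \frac{1}{2}\right) m^{2} = \left(-4 - 10 - 5\right) m^{2} = - 19 m^{2}$)
$v^{2}{\left(-1 + 2 \right)} = \left(- 19 \left(-1 + 2\right)^{2}\right)^{2} = \left(- 19 \cdot 1^{2}\right)^{2} = \left(\left(-19\right) 1\right)^{2} = \left(-19\right)^{2} = 361$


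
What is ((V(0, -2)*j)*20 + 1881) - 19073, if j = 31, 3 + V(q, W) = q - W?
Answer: -17812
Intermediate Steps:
V(q, W) = -3 + q - W (V(q, W) = -3 + (q - W) = -3 + q - W)
((V(0, -2)*j)*20 + 1881) - 19073 = (((-3 + 0 - 1*(-2))*31)*20 + 1881) - 19073 = (((-3 + 0 + 2)*31)*20 + 1881) - 19073 = (-1*31*20 + 1881) - 19073 = (-31*20 + 1881) - 19073 = (-620 + 1881) - 19073 = 1261 - 19073 = -17812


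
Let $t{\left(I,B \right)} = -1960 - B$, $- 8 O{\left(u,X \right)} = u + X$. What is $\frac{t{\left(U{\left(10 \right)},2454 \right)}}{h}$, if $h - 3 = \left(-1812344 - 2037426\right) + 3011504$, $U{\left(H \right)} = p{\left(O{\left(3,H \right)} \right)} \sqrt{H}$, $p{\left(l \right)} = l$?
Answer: $\frac{4414}{838263} \approx 0.0052657$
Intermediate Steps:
$O{\left(u,X \right)} = - \frac{X}{8} - \frac{u}{8}$ ($O{\left(u,X \right)} = - \frac{u + X}{8} = - \frac{X + u}{8} = - \frac{X}{8} - \frac{u}{8}$)
$U{\left(H \right)} = \sqrt{H} \left(- \frac{3}{8} - \frac{H}{8}\right)$ ($U{\left(H \right)} = \left(- \frac{H}{8} - \frac{3}{8}\right) \sqrt{H} = \left(- \frac{3}{8} - \frac{H}{8}\right) \sqrt{H} = \sqrt{H} \left(- \frac{3}{8} - \frac{H}{8}\right)$)
$h = -838263$ ($h = 3 + \left(\left(-1812344 - 2037426\right) + 3011504\right) = 3 + \left(-3849770 + 3011504\right) = 3 - 838266 = -838263$)
$\frac{t{\left(U{\left(10 \right)},2454 \right)}}{h} = \frac{-1960 - 2454}{-838263} = \left(-1960 - 2454\right) \left(- \frac{1}{838263}\right) = \left(-4414\right) \left(- \frac{1}{838263}\right) = \frac{4414}{838263}$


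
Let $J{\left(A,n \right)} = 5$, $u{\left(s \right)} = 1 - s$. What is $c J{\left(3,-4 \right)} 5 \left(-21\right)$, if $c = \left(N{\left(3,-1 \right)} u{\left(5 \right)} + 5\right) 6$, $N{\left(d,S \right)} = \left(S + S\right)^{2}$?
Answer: $34650$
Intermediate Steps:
$N{\left(d,S \right)} = 4 S^{2}$ ($N{\left(d,S \right)} = \left(2 S\right)^{2} = 4 S^{2}$)
$c = -66$ ($c = \left(4 \left(-1\right)^{2} \left(1 - 5\right) + 5\right) 6 = \left(4 \cdot 1 \left(1 - 5\right) + 5\right) 6 = \left(4 \left(-4\right) + 5\right) 6 = \left(-16 + 5\right) 6 = \left(-11\right) 6 = -66$)
$c J{\left(3,-4 \right)} 5 \left(-21\right) = - 66 \cdot 5 \cdot 5 \left(-21\right) = \left(-66\right) 25 \left(-21\right) = \left(-1650\right) \left(-21\right) = 34650$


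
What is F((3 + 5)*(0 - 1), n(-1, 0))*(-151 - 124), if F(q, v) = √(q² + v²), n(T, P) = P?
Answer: -2200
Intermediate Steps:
F((3 + 5)*(0 - 1), n(-1, 0))*(-151 - 124) = √(((3 + 5)*(0 - 1))² + 0²)*(-151 - 124) = √((8*(-1))² + 0)*(-275) = √((-8)² + 0)*(-275) = √(64 + 0)*(-275) = √64*(-275) = 8*(-275) = -2200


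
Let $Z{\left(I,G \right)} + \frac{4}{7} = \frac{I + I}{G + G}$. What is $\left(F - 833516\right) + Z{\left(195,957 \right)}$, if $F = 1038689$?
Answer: $\frac{458150488}{2233} \approx 2.0517 \cdot 10^{5}$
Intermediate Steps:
$Z{\left(I,G \right)} = - \frac{4}{7} + \frac{I}{G}$ ($Z{\left(I,G \right)} = - \frac{4}{7} + \frac{I + I}{G + G} = - \frac{4}{7} + \frac{2 I}{2 G} = - \frac{4}{7} + 2 I \frac{1}{2 G} = - \frac{4}{7} + \frac{I}{G}$)
$\left(F - 833516\right) + Z{\left(195,957 \right)} = \left(1038689 - 833516\right) - \left(\frac{4}{7} - \frac{195}{957}\right) = \left(1038689 - 833516\right) + \left(- \frac{4}{7} + 195 \cdot \frac{1}{957}\right) = 205173 + \left(- \frac{4}{7} + \frac{65}{319}\right) = 205173 - \frac{821}{2233} = \frac{458150488}{2233}$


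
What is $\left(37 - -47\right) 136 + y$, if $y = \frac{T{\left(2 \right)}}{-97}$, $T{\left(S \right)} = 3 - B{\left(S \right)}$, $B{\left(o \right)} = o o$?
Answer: $\frac{1108129}{97} \approx 11424.0$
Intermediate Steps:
$B{\left(o \right)} = o^{2}$
$T{\left(S \right)} = 3 - S^{2}$
$y = \frac{1}{97}$ ($y = \frac{3 - 2^{2}}{-97} = \left(3 - 4\right) \left(- \frac{1}{97}\right) = \left(-1\right) \left(- \frac{1}{97}\right) = \frac{1}{97} \approx 0.010309$)
$\left(37 - -47\right) 136 + y = \left(37 - -47\right) 136 + \frac{1}{97} = \left(37 + 47\right) 136 + \frac{1}{97} = 84 \cdot 136 + \frac{1}{97} = 11424 + \frac{1}{97} = \frac{1108129}{97}$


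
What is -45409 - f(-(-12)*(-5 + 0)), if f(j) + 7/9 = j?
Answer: -408134/9 ≈ -45348.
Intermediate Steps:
f(j) = -7/9 + j
-45409 - f(-(-12)*(-5 + 0)) = -45409 - (-7/9 - (-12)*(-5 + 0)) = -45409 - (-7/9 - (-12)*(-5)) = -45409 - (-7/9 - 12*5) = -45409 - (-7/9 - 60) = -45409 - 1*(-547/9) = -45409 + 547/9 = -408134/9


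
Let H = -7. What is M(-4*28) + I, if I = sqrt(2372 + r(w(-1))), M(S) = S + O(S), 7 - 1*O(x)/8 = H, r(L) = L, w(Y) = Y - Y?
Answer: 2*sqrt(593) ≈ 48.703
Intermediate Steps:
w(Y) = 0
O(x) = 112 (O(x) = 56 - 8*(-7) = 56 + 56 = 112)
M(S) = 112 + S (M(S) = S + 112 = 112 + S)
I = 2*sqrt(593) (I = sqrt(2372 + 0) = sqrt(2372) = 2*sqrt(593) ≈ 48.703)
M(-4*28) + I = (112 - 4*28) + 2*sqrt(593) = (112 - 112) + 2*sqrt(593) = 0 + 2*sqrt(593) = 2*sqrt(593)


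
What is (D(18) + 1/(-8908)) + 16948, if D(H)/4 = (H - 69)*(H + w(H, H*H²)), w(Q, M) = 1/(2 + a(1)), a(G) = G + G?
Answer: 117808299/8908 ≈ 13225.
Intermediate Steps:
a(G) = 2*G
w(Q, M) = ¼ (w(Q, M) = 1/(2 + 2*1) = 1/(2 + 2) = 1/4 = ¼)
D(H) = 4*(-69 + H)*(¼ + H) (D(H) = 4*((H - 69)*(H + ¼)) = 4*((-69 + H)*(¼ + H)) = 4*(-69 + H)*(¼ + H))
(D(18) + 1/(-8908)) + 16948 = ((-69 - 275*18 + 4*18²) + 1/(-8908)) + 16948 = ((-69 - 4950 + 4*324) - 1/8908) + 16948 = ((-69 - 4950 + 1296) - 1/8908) + 16948 = (-3723 - 1/8908) + 16948 = -33164485/8908 + 16948 = 117808299/8908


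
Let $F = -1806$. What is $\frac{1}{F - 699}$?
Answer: $- \frac{1}{2505} \approx -0.0003992$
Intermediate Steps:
$\frac{1}{F - 699} = \frac{1}{-1806 - 699} = \frac{1}{-2505} = - \frac{1}{2505}$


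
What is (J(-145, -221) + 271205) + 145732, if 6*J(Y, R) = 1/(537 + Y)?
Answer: 980635825/2352 ≈ 4.1694e+5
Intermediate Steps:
J(Y, R) = 1/(6*(537 + Y))
(J(-145, -221) + 271205) + 145732 = (1/(6*(537 - 145)) + 271205) + 145732 = ((1/6)/392 + 271205) + 145732 = ((1/6)*(1/392) + 271205) + 145732 = (1/2352 + 271205) + 145732 = 637874161/2352 + 145732 = 980635825/2352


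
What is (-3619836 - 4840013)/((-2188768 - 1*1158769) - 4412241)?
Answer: 8459849/7759778 ≈ 1.0902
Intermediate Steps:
(-3619836 - 4840013)/((-2188768 - 1*1158769) - 4412241) = -8459849/((-2188768 - 1158769) - 4412241) = -8459849/(-3347537 - 4412241) = -8459849/(-7759778) = -8459849*(-1/7759778) = 8459849/7759778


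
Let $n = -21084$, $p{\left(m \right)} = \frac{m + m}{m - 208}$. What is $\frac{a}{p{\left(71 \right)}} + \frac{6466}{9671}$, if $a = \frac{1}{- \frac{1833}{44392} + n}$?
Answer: $\frac{429716808176138}{642670406175801} \approx 0.66864$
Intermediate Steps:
$p{\left(m \right)} = \frac{2 m}{-208 + m}$
$a = - \frac{44392}{935962761}$ ($a = \frac{1}{- \frac{1833}{44392} - 21084} = \frac{1}{- \frac{935962761}{44392}} = - \frac{44392}{935962761} \approx -4.7429 \cdot 10^{-5}$)
$\frac{a}{p{\left(71 \right)}} + \frac{6466}{9671} = - \frac{44392}{935962761 \cdot 2 \cdot 71 \frac{1}{-208 + 71}} + \frac{6466}{9671} = - \frac{44392}{935962761 \cdot 2 \cdot 71 \frac{1}{-137}} + 6466 \cdot \frac{1}{9671} = - \frac{44392}{935962761 \cdot 2 \cdot 71 \left(- \frac{1}{137}\right)} + \frac{6466}{9671} = - \frac{44392}{935962761 \left(- \frac{142}{137}\right)} + \frac{6466}{9671} = \left(- \frac{44392}{935962761}\right) \left(- \frac{137}{142}\right) + \frac{6466}{9671} = \frac{3040852}{66453356031} + \frac{6466}{9671} = \frac{429716808176138}{642670406175801}$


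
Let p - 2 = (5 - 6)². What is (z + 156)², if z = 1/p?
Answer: 219961/9 ≈ 24440.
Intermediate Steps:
p = 3 (p = 2 + (5 - 6)² = 2 + (-1)² = 2 + 1 = 3)
z = ⅓ (z = 1/3 = ⅓ ≈ 0.33333)
(z + 156)² = (⅓ + 156)² = (469/3)² = 219961/9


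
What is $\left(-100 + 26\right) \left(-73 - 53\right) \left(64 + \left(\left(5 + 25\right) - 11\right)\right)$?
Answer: $773892$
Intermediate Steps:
$\left(-100 + 26\right) \left(-73 - 53\right) \left(64 + \left(\left(5 + 25\right) - 11\right)\right) = - 74 \left(- 126 \left(64 + \left(30 - 11\right)\right)\right) = - 74 \left(- 126 \left(64 + 19\right)\right) = - 74 \left(\left(-126\right) 83\right) = \left(-74\right) \left(-10458\right) = 773892$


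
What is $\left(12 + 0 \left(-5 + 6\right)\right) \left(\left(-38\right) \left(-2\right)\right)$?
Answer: $912$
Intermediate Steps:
$\left(12 + 0 \left(-5 + 6\right)\right) \left(\left(-38\right) \left(-2\right)\right) = \left(12 + 0 \cdot 1\right) 76 = \left(12 + 0\right) 76 = 12 \cdot 76 = 912$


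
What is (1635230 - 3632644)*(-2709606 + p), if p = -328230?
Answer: 6067816156104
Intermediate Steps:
(1635230 - 3632644)*(-2709606 + p) = (1635230 - 3632644)*(-2709606 - 328230) = -1997414*(-3037836) = 6067816156104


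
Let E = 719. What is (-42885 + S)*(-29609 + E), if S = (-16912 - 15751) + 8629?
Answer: 1933289910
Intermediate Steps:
S = -24034 (S = -32663 + 8629 = -24034)
(-42885 + S)*(-29609 + E) = (-42885 - 24034)*(-29609 + 719) = -66919*(-28890) = 1933289910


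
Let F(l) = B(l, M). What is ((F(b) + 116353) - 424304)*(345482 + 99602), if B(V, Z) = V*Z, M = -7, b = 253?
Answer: -137852306648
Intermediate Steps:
F(l) = -7*l (F(l) = l*(-7) = -7*l)
((F(b) + 116353) - 424304)*(345482 + 99602) = ((-7*253 + 116353) - 424304)*(345482 + 99602) = ((-1771 + 116353) - 424304)*445084 = (114582 - 424304)*445084 = -309722*445084 = -137852306648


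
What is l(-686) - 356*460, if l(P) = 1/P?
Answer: -112339361/686 ≈ -1.6376e+5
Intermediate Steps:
l(-686) - 356*460 = 1/(-686) - 356*460 = -1/686 - 163760 = -112339361/686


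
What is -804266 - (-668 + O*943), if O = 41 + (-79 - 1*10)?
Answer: -758334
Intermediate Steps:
O = -48 (O = 41 + (-79 - 10) = 41 - 89 = -48)
-804266 - (-668 + O*943) = -804266 - (-668 - 48*943) = -804266 - (-668 - 45264) = -804266 - 1*(-45932) = -804266 + 45932 = -758334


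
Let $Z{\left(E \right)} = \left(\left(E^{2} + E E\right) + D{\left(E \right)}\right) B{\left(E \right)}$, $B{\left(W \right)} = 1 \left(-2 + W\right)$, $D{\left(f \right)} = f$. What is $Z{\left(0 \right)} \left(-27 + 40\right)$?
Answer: $0$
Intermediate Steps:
$B{\left(W \right)} = -2 + W$
$Z{\left(E \right)} = \left(-2 + E\right) \left(E + 2 E^{2}\right)$ ($Z{\left(E \right)} = \left(\left(E^{2} + E E\right) + E\right) \left(-2 + E\right) = \left(\left(E^{2} + E^{2}\right) + E\right) \left(-2 + E\right) = \left(2 E^{2} + E\right) \left(-2 + E\right) = \left(E + 2 E^{2}\right) \left(-2 + E\right) = \left(-2 + E\right) \left(E + 2 E^{2}\right)$)
$Z{\left(0 \right)} \left(-27 + 40\right) = 0 \left(1 + 2 \cdot 0\right) \left(-2 + 0\right) \left(-27 + 40\right) = 0 \left(1 + 0\right) \left(-2\right) 13 = 0 \cdot 1 \left(-2\right) 13 = 0 \cdot 13 = 0$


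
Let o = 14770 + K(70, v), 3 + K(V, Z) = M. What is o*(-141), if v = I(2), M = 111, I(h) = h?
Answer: -2097798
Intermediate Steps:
v = 2
K(V, Z) = 108 (K(V, Z) = -3 + 111 = 108)
o = 14878 (o = 14770 + 108 = 14878)
o*(-141) = 14878*(-141) = -2097798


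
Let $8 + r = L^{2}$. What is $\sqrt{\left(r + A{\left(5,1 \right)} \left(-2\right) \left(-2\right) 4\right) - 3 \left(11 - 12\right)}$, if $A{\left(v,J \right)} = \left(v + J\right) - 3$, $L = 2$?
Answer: $\sqrt{47} \approx 6.8557$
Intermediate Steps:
$A{\left(v,J \right)} = -3 + J + v$ ($A{\left(v,J \right)} = \left(J + v\right) - 3 = -3 + J + v$)
$r = -4$ ($r = -8 + 2^{2} = -8 + 4 = -4$)
$\sqrt{\left(r + A{\left(5,1 \right)} \left(-2\right) \left(-2\right) 4\right) - 3 \left(11 - 12\right)} = \sqrt{\left(-4 + \left(-3 + 1 + 5\right) \left(-2\right) \left(-2\right) 4\right) - 3 \left(11 - 12\right)} = \sqrt{\left(-4 + 3 \cdot 4 \cdot 4\right) - -3} = \sqrt{\left(-4 + 3 \cdot 16\right) + 3} = \sqrt{\left(-4 + 48\right) + 3} = \sqrt{44 + 3} = \sqrt{47}$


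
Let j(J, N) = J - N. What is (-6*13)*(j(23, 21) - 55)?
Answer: 4134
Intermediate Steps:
(-6*13)*(j(23, 21) - 55) = (-6*13)*((23 - 1*21) - 55) = -78*((23 - 21) - 55) = -78*(2 - 55) = -78*(-53) = 4134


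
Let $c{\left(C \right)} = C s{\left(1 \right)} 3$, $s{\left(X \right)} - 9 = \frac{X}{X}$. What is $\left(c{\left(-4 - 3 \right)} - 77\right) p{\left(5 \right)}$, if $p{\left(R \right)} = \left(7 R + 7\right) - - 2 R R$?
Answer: $-26404$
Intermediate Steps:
$s{\left(X \right)} = 10$ ($s{\left(X \right)} = 9 + \frac{X}{X} = 9 + 1 = 10$)
$p{\left(R \right)} = 7 + 2 R^{2} + 7 R$ ($p{\left(R \right)} = \left(7 + 7 R\right) - - 2 R^{2} = \left(7 + 7 R\right) + 2 R^{2} = 7 + 2 R^{2} + 7 R$)
$c{\left(C \right)} = 30 C$ ($c{\left(C \right)} = C 10 \cdot 3 = 10 C 3 = 30 C$)
$\left(c{\left(-4 - 3 \right)} - 77\right) p{\left(5 \right)} = \left(30 \left(-4 - 3\right) - 77\right) \left(7 + 2 \cdot 5^{2} + 7 \cdot 5\right) = \left(30 \left(-4 - 3\right) - 77\right) \left(7 + 2 \cdot 25 + 35\right) = \left(30 \left(-7\right) - 77\right) \left(7 + 50 + 35\right) = \left(-210 - 77\right) 92 = \left(-287\right) 92 = -26404$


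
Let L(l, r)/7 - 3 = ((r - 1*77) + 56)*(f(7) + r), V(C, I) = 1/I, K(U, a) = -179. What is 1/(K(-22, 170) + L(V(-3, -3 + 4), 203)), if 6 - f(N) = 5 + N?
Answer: 1/250820 ≈ 3.9869e-6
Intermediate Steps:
f(N) = 1 - N (f(N) = 6 - (5 + N) = 6 + (-5 - N) = 1 - N)
L(l, r) = 21 + 7*(-21 + r)*(-6 + r) (L(l, r) = 21 + 7*(((r - 1*77) + 56)*((1 - 1*7) + r)) = 21 + 7*(((r - 77) + 56)*((1 - 7) + r)) = 21 + 7*(((-77 + r) + 56)*(-6 + r)) = 21 + 7*((-21 + r)*(-6 + r)) = 21 + 7*(-21 + r)*(-6 + r))
1/(K(-22, 170) + L(V(-3, -3 + 4), 203)) = 1/(-179 + (903 - 189*203 + 7*203**2)) = 1/(-179 + (903 - 38367 + 7*41209)) = 1/(-179 + (903 - 38367 + 288463)) = 1/(-179 + 250999) = 1/250820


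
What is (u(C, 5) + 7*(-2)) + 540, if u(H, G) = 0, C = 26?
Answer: 526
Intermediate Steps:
(u(C, 5) + 7*(-2)) + 540 = (0 + 7*(-2)) + 540 = (0 - 14) + 540 = -14 + 540 = 526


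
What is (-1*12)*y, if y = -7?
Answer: 84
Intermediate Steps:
(-1*12)*y = -1*12*(-7) = -12*(-7) = 84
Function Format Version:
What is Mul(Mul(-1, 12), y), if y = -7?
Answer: 84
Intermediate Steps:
Mul(Mul(-1, 12), y) = Mul(Mul(-1, 12), -7) = Mul(-12, -7) = 84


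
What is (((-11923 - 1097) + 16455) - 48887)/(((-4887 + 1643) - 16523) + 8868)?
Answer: 45452/10899 ≈ 4.1703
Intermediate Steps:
(((-11923 - 1097) + 16455) - 48887)/(((-4887 + 1643) - 16523) + 8868) = ((-13020 + 16455) - 48887)/((-3244 - 16523) + 8868) = (3435 - 48887)/(-19767 + 8868) = -45452/(-10899) = -45452*(-1/10899) = 45452/10899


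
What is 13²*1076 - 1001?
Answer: 180843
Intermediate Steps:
13²*1076 - 1001 = 169*1076 - 1001 = 181844 - 1001 = 180843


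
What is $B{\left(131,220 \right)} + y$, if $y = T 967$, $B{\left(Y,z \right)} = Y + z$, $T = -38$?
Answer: $-36395$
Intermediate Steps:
$y = -36746$ ($y = \left(-38\right) 967 = -36746$)
$B{\left(131,220 \right)} + y = \left(131 + 220\right) - 36746 = 351 - 36746 = -36395$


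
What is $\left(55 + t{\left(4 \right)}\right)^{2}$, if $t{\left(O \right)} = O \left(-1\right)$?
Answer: $2601$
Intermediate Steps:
$t{\left(O \right)} = - O$
$\left(55 + t{\left(4 \right)}\right)^{2} = \left(55 - 4\right)^{2} = 51^{2} = 2601$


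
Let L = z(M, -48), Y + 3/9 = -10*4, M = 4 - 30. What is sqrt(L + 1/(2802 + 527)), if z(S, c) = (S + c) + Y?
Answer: 2*I*sqrt(2850899007)/9987 ≈ 10.693*I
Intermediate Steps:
M = -26
Y = -121/3 (Y = -1/3 - 10*4 = -1/3 - 40 = -121/3 ≈ -40.333)
z(S, c) = -121/3 + S + c (z(S, c) = (S + c) - 121/3 = -121/3 + S + c)
L = -343/3 (L = -121/3 - 26 - 48 = -343/3 ≈ -114.33)
sqrt(L + 1/(2802 + 527)) = sqrt(-343/3 + 1/(2802 + 527)) = sqrt(-343/3 + 1/3329) = sqrt(-1141844/9987) = 2*I*sqrt(2850899007)/9987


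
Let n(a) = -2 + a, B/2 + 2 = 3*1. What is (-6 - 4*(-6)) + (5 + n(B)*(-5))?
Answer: 23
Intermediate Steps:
B = 2 (B = -4 + 2*(3*1) = -4 + 2*3 = -4 + 6 = 2)
(-6 - 4*(-6)) + (5 + n(B)*(-5)) = (-6 - 4*(-6)) + (5 + (-2 + 2)*(-5)) = (-6 + 24) + (5 + 0*(-5)) = 18 + (5 + 0) = 18 + 5 = 23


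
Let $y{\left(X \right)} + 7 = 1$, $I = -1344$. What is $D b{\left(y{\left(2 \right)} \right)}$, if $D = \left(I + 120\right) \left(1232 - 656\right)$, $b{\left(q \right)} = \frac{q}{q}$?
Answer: $-705024$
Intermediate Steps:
$y{\left(X \right)} = -6$ ($y{\left(X \right)} = -7 + 1 = -6$)
$b{\left(q \right)} = 1$
$D = -705024$ ($D = \left(-1344 + 120\right) \left(1232 - 656\right) = \left(-1224\right) 576 = -705024$)
$D b{\left(y{\left(2 \right)} \right)} = \left(-705024\right) 1 = -705024$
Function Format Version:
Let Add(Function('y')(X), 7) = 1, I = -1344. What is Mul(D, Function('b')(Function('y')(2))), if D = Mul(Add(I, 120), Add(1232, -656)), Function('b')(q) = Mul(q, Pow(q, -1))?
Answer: -705024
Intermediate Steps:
Function('y')(X) = -6 (Function('y')(X) = Add(-7, 1) = -6)
Function('b')(q) = 1
D = -705024 (D = Mul(Add(-1344, 120), Add(1232, -656)) = Mul(-1224, 576) = -705024)
Mul(D, Function('b')(Function('y')(2))) = Mul(-705024, 1) = -705024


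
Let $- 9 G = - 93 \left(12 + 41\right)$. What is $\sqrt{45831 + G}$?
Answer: $\frac{8 \sqrt{6522}}{3} \approx 215.36$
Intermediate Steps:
$G = \frac{1643}{3}$ ($G = - \frac{\left(-93\right) \left(12 + 41\right)}{9} = - \frac{\left(-93\right) 53}{9} = \left(- \frac{1}{9}\right) \left(-4929\right) = \frac{1643}{3} \approx 547.67$)
$\sqrt{45831 + G} = \sqrt{45831 + \frac{1643}{3}} = \sqrt{\frac{139136}{3}} = \frac{8 \sqrt{6522}}{3}$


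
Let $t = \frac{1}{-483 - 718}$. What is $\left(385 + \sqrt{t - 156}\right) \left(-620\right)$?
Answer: $-238700 - \frac{620 i \sqrt{225015757}}{1201} \approx -2.387 \cdot 10^{5} - 7743.8 i$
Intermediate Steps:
$t = - \frac{1}{1201}$ ($t = \frac{1}{-1201} = - \frac{1}{1201} \approx -0.00083264$)
$\left(385 + \sqrt{t - 156}\right) \left(-620\right) = \left(385 + \sqrt{- \frac{1}{1201} - 156}\right) \left(-620\right) = \left(385 + \sqrt{- \frac{187357}{1201}}\right) \left(-620\right) = \left(385 + \frac{i \sqrt{225015757}}{1201}\right) \left(-620\right) = -238700 - \frac{620 i \sqrt{225015757}}{1201}$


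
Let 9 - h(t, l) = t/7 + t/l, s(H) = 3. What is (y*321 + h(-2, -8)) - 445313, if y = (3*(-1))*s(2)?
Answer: -12549403/28 ≈ -4.4819e+5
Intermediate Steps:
y = -9 (y = (3*(-1))*3 = -3*3 = -9)
h(t, l) = 9 - t/7 - t/l (h(t, l) = 9 - (t/7 + t/l) = 9 + (-t/7 - t/l) = 9 - t/7 - t/l)
(y*321 + h(-2, -8)) - 445313 = (-9*321 + (9 - ⅐*(-2) - 1*(-2)/(-8))) - 445313 = (-2889 + (9 + 2/7 - 1*(-2)*(-⅛))) - 445313 = (-2889 + (9 + 2/7 - ¼)) - 445313 = (-2889 + 253/28) - 445313 = -80639/28 - 445313 = -12549403/28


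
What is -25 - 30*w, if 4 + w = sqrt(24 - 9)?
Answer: 95 - 30*sqrt(15) ≈ -21.190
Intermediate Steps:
w = -4 + sqrt(15) (w = -4 + sqrt(24 - 9) = -4 + sqrt(15) ≈ -0.12702)
-25 - 30*w = -25 - 30*(-4 + sqrt(15)) = -25 + (120 - 30*sqrt(15)) = 95 - 30*sqrt(15)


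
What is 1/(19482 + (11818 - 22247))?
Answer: 1/9053 ≈ 0.00011046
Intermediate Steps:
1/(19482 + (11818 - 22247)) = 1/(19482 - 10429) = 1/9053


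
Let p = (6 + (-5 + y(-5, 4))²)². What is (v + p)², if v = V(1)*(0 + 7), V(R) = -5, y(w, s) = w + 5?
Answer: 857476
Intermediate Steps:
y(w, s) = 5 + w
v = -35 (v = -5*(0 + 7) = -5*7 = -35)
p = 961 (p = (6 + (-5 + (5 - 5))²)² = (6 + (-5 + 0)²)² = (6 + (-5)²)² = (6 + 25)² = 31² = 961)
(v + p)² = (-35 + 961)² = 926² = 857476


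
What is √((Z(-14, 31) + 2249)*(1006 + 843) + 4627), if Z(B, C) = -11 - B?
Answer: 15*√18527 ≈ 2041.7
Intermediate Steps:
√((Z(-14, 31) + 2249)*(1006 + 843) + 4627) = √(((-11 - 1*(-14)) + 2249)*(1006 + 843) + 4627) = √(((-11 + 14) + 2249)*1849 + 4627) = √((3 + 2249)*1849 + 4627) = √(2252*1849 + 4627) = √(4163948 + 4627) = √4168575 = 15*√18527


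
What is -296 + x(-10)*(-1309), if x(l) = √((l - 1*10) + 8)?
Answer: -296 - 2618*I*√3 ≈ -296.0 - 4534.5*I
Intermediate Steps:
x(l) = √(-2 + l) (x(l) = √((l - 10) + 8) = √((-10 + l) + 8) = √(-2 + l))
-296 + x(-10)*(-1309) = -296 + √(-2 - 10)*(-1309) = -296 + √(-12)*(-1309) = -296 + (2*I*√3)*(-1309) = -296 - 2618*I*√3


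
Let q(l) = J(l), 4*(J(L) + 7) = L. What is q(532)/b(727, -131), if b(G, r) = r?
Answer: -126/131 ≈ -0.96183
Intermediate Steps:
J(L) = -7 + L/4
q(l) = -7 + l/4
q(532)/b(727, -131) = (-7 + (1/4)*532)/(-131) = (-7 + 133)*(-1/131) = 126*(-1/131) = -126/131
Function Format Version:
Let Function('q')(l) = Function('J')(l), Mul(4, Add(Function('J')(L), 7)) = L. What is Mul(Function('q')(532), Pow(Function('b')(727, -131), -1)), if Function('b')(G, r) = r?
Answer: Rational(-126, 131) ≈ -0.96183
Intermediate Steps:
Function('J')(L) = Add(-7, Mul(Rational(1, 4), L))
Function('q')(l) = Add(-7, Mul(Rational(1, 4), l))
Mul(Function('q')(532), Pow(Function('b')(727, -131), -1)) = Mul(Add(-7, Mul(Rational(1, 4), 532)), Pow(-131, -1)) = Mul(Add(-7, 133), Rational(-1, 131)) = Mul(126, Rational(-1, 131)) = Rational(-126, 131)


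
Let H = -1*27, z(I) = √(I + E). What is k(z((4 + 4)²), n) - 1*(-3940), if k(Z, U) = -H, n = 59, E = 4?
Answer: 3967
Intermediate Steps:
z(I) = √(4 + I) (z(I) = √(I + 4) = √(4 + I))
H = -27
k(Z, U) = 27 (k(Z, U) = -1*(-27) = 27)
k(z((4 + 4)²), n) - 1*(-3940) = 27 - 1*(-3940) = 27 + 3940 = 3967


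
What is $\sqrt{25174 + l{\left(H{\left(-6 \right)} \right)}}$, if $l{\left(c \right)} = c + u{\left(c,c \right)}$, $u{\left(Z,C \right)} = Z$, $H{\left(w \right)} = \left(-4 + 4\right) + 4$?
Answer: $3 \sqrt{2798} \approx 158.69$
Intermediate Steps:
$H{\left(w \right)} = 4$ ($H{\left(w \right)} = 0 + 4 = 4$)
$l{\left(c \right)} = 2 c$ ($l{\left(c \right)} = c + c = 2 c$)
$\sqrt{25174 + l{\left(H{\left(-6 \right)} \right)}} = \sqrt{25174 + 2 \cdot 4} = \sqrt{25174 + 8} = \sqrt{25182} = 3 \sqrt{2798}$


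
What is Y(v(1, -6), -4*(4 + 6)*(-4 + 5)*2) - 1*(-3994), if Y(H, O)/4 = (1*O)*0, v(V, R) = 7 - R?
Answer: 3994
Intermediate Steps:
Y(H, O) = 0 (Y(H, O) = 4*((1*O)*0) = 4*(O*0) = 4*0 = 0)
Y(v(1, -6), -4*(4 + 6)*(-4 + 5)*2) - 1*(-3994) = 0 - 1*(-3994) = 0 + 3994 = 3994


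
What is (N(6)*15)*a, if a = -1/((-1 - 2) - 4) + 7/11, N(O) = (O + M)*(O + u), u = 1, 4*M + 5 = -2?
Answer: 3825/11 ≈ 347.73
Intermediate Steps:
M = -7/4 (M = -5/4 + (1/4)*(-2) = -5/4 - 1/2 = -7/4 ≈ -1.7500)
N(O) = (1 + O)*(-7/4 + O) (N(O) = (O - 7/4)*(O + 1) = (-7/4 + O)*(1 + O) = (1 + O)*(-7/4 + O))
a = 60/77 (a = -1/(-3 - 4) + 7*(1/11) = -1/(-7) + 7/11 = -1*(-1/7) + 7/11 = 1/7 + 7/11 = 60/77 ≈ 0.77922)
(N(6)*15)*a = ((-7/4 + 6**2 - 3/4*6)*15)*(60/77) = ((-7/4 + 36 - 9/2)*15)*(60/77) = ((119/4)*15)*(60/77) = (1785/4)*(60/77) = 3825/11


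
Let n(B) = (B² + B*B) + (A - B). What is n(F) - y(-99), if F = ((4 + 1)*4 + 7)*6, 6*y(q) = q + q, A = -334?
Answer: 52025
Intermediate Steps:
y(q) = q/3 (y(q) = (q + q)/6 = (2*q)/6 = q/3)
F = 162 (F = (5*4 + 7)*6 = (20 + 7)*6 = 27*6 = 162)
n(B) = -334 - B + 2*B² (n(B) = (B² + B*B) + (-334 - B) = (B² + B²) + (-334 - B) = 2*B² + (-334 - B) = -334 - B + 2*B²)
n(F) - y(-99) = (-334 - 1*162 + 2*162²) - (-99)/3 = (-334 - 162 + 2*26244) - 1*(-33) = (-334 - 162 + 52488) + 33 = 51992 + 33 = 52025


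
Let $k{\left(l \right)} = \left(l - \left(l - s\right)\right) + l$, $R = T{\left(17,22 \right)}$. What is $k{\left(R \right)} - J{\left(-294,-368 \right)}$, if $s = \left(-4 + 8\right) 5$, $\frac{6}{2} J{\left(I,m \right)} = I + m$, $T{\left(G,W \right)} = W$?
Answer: $\frac{788}{3} \approx 262.67$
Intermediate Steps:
$J{\left(I,m \right)} = \frac{I}{3} + \frac{m}{3}$ ($J{\left(I,m \right)} = \frac{I + m}{3} = \frac{I}{3} + \frac{m}{3}$)
$s = 20$ ($s = 4 \cdot 5 = 20$)
$R = 22$
$k{\left(l \right)} = 20 + l$ ($k{\left(l \right)} = \left(l - \left(-20 + l\right)\right) + l = 20 + l$)
$k{\left(R \right)} - J{\left(-294,-368 \right)} = \left(20 + 22\right) - \left(\frac{1}{3} \left(-294\right) + \frac{1}{3} \left(-368\right)\right) = 42 - \left(-98 - \frac{368}{3}\right) = 42 - - \frac{662}{3} = 42 + \frac{662}{3} = \frac{788}{3}$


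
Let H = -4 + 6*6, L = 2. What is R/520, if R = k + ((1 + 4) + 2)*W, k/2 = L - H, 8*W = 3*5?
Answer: -75/832 ≈ -0.090144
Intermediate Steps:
H = 32 (H = -4 + 36 = 32)
W = 15/8 (W = (3*5)/8 = (⅛)*15 = 15/8 ≈ 1.8750)
k = -60 (k = 2*(2 - 1*32) = 2*(2 - 32) = 2*(-30) = -60)
R = -375/8 (R = -60 + ((1 + 4) + 2)*(15/8) = -60 + (5 + 2)*(15/8) = -60 + 7*(15/8) = -60 + 105/8 = -375/8 ≈ -46.875)
R/520 = -375/8/520 = -375/8*1/520 = -75/832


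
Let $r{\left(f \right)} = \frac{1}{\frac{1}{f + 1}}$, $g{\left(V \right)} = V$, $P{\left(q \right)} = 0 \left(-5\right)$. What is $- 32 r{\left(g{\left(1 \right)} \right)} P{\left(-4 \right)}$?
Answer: $0$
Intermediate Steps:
$P{\left(q \right)} = 0$
$r{\left(f \right)} = 1 + f$ ($r{\left(f \right)} = \frac{1}{\frac{1}{1 + f}} = 1 + f$)
$- 32 r{\left(g{\left(1 \right)} \right)} P{\left(-4 \right)} = - 32 \left(1 + 1\right) 0 = \left(-32\right) 2 \cdot 0 = \left(-64\right) 0 = 0$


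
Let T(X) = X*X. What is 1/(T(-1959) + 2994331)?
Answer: 1/6832012 ≈ 1.4637e-7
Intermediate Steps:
T(X) = X²
1/(T(-1959) + 2994331) = 1/((-1959)² + 2994331) = 1/(3837681 + 2994331) = 1/6832012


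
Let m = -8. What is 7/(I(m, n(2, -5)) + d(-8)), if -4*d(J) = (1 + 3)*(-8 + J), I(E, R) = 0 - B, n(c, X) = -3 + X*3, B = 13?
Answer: 7/3 ≈ 2.3333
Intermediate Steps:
n(c, X) = -3 + 3*X
I(E, R) = -13 (I(E, R) = 0 - 1*13 = 0 - 13 = -13)
d(J) = 8 - J (d(J) = -(1 + 3)*(-8 + J)/4 = -(-8 + J) = -(-32 + 4*J)/4 = 8 - J)
7/(I(m, n(2, -5)) + d(-8)) = 7/(-13 + (8 - 1*(-8))) = 7/(-13 + (8 + 8)) = 7/(-13 + 16) = 7/3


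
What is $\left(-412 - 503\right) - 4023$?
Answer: $-4938$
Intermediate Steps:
$\left(-412 - 503\right) - 4023 = -915 - 4023 = -4938$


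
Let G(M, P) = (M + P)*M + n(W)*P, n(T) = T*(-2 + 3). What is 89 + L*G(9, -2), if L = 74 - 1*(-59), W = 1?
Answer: 8202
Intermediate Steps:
n(T) = T (n(T) = T*1 = T)
G(M, P) = P + M*(M + P) (G(M, P) = (M + P)*M + 1*P = M*(M + P) + P = P + M*(M + P))
L = 133 (L = 74 + 59 = 133)
89 + L*G(9, -2) = 89 + 133*(-2 + 9² + 9*(-2)) = 89 + 133*(-2 + 81 - 18) = 89 + 133*61 = 89 + 8113 = 8202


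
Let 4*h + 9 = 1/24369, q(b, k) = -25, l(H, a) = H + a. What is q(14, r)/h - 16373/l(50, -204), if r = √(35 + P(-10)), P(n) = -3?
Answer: 7082516/60313 ≈ 117.43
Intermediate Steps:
r = 4*√2 (r = √(35 - 3) = √32 = 4*√2 ≈ 5.6569)
h = -54830/24369 (h = -9/4 + (¼)/24369 = -9/4 + (¼)*(1/24369) = -9/4 + 1/97476 = -54830/24369 ≈ -2.2500)
q(14, r)/h - 16373/l(50, -204) = -25/(-54830/24369) - 16373/(50 - 204) = -25*(-24369/54830) - 16373/(-154) = 121845/10966 - 16373*(-1/154) = 121845/10966 + 2339/22 = 7082516/60313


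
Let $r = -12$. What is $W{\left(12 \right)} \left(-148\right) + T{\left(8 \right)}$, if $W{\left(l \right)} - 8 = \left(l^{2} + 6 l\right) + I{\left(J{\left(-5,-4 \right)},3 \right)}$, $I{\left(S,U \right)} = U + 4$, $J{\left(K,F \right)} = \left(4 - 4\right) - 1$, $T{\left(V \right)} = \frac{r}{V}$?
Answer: $- \frac{68379}{2} \approx -34190.0$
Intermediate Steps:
$T{\left(V \right)} = - \frac{12}{V}$
$J{\left(K,F \right)} = -1$ ($J{\left(K,F \right)} = 0 - 1 = -1$)
$I{\left(S,U \right)} = 4 + U$
$W{\left(l \right)} = 15 + l^{2} + 6 l$ ($W{\left(l \right)} = 8 + \left(\left(l^{2} + 6 l\right) + \left(4 + 3\right)\right) = 8 + \left(\left(l^{2} + 6 l\right) + 7\right) = 8 + \left(7 + l^{2} + 6 l\right) = 15 + l^{2} + 6 l$)
$W{\left(12 \right)} \left(-148\right) + T{\left(8 \right)} = \left(15 + 12^{2} + 6 \cdot 12\right) \left(-148\right) - \frac{12}{8} = \left(15 + 144 + 72\right) \left(-148\right) - \frac{3}{2} = 231 \left(-148\right) - \frac{3}{2} = -34188 - \frac{3}{2} = - \frac{68379}{2}$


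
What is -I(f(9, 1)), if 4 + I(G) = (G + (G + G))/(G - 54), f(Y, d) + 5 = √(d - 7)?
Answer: 13045/3487 + 162*I*√6/3487 ≈ 3.741 + 0.1138*I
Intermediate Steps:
f(Y, d) = -5 + √(-7 + d) (f(Y, d) = -5 + √(d - 7) = -5 + √(-7 + d))
I(G) = -4 + 3*G/(-54 + G) (I(G) = -4 + (G + (G + G))/(G - 54) = -4 + (G + 2*G)/(-54 + G) = -4 + (3*G)/(-54 + G) = -4 + 3*G/(-54 + G))
-I(f(9, 1)) = -(216 - (-5 + √(-7 + 1)))/(-54 + (-5 + √(-7 + 1))) = -(216 - (-5 + √(-6)))/(-54 + (-5 + √(-6))) = -(216 - (-5 + I*√6))/(-54 + (-5 + I*√6)) = -(216 + (5 - I*√6))/(-59 + I*√6) = -(221 - I*√6)/(-59 + I*√6)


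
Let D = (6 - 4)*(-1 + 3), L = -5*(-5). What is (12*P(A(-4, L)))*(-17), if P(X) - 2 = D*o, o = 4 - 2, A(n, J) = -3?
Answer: -2040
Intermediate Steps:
L = 25
o = 2
D = 4 (D = 2*2 = 4)
P(X) = 10 (P(X) = 2 + 4*2 = 2 + 8 = 10)
(12*P(A(-4, L)))*(-17) = (12*10)*(-17) = 120*(-17) = -2040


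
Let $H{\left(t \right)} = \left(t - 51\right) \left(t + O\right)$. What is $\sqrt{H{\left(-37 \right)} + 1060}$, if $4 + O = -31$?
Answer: $86$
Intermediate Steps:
$O = -35$ ($O = -4 - 31 = -35$)
$H{\left(t \right)} = \left(-51 + t\right) \left(-35 + t\right)$ ($H{\left(t \right)} = \left(t - 51\right) \left(t - 35\right) = \left(-51 + t\right) \left(-35 + t\right)$)
$\sqrt{H{\left(-37 \right)} + 1060} = \sqrt{\left(1785 + \left(-37\right)^{2} - -3182\right) + 1060} = \sqrt{\left(1785 + 1369 + 3182\right) + 1060} = \sqrt{6336 + 1060} = \sqrt{7396} = 86$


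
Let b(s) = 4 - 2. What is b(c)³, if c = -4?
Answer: 8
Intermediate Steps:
b(s) = 2
b(c)³ = 2³ = 8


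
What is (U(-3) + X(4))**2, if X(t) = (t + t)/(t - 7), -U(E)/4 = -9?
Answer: 10000/9 ≈ 1111.1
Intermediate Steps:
U(E) = 36 (U(E) = -4*(-9) = 36)
X(t) = 2*t/(-7 + t) (X(t) = (2*t)/(-7 + t) = 2*t/(-7 + t))
(U(-3) + X(4))**2 = (36 + 2*4/(-7 + 4))**2 = (36 + 2*4/(-3))**2 = (36 + 2*4*(-1/3))**2 = (36 - 8/3)**2 = (100/3)**2 = 10000/9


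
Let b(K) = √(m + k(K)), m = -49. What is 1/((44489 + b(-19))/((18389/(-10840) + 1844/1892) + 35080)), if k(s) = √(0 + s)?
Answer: 179862684843/(5127320*(44489 + √(-49 + I*√19))) ≈ 0.78849 - 0.00012418*I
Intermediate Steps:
k(s) = √s
b(K) = √(-49 + √K)
1/((44489 + b(-19))/((18389/(-10840) + 1844/1892) + 35080)) = 1/((44489 + √(-49 + √(-19)))/((18389/(-10840) + 1844/1892) + 35080)) = 1/((44489 + √(-49 + I*√19))/((18389*(-1/10840) + 1844*(1/1892)) + 35080)) = 1/((44489 + √(-49 + I*√19))/((-18389/10840 + 461/473) + 35080)) = 1/((44489 + √(-49 + I*√19))/(-3700757/5127320 + 35080)) = 1/((44489 + √(-49 + I*√19))/(179862684843/5127320)) = 1/((44489 + √(-49 + I*√19))*(5127320/179862684843)) = 1/(228109339480/179862684843 + 5127320*√(-49 + I*√19)/179862684843)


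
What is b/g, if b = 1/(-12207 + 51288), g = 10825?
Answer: 1/423051825 ≈ 2.3638e-9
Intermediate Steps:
b = 1/39081 ≈ 2.5588e-5
b/g = (1/39081)/10825 = (1/39081)*(1/10825) = 1/423051825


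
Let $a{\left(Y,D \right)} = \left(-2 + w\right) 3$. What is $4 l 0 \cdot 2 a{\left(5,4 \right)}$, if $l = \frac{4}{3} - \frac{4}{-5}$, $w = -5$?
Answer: $0$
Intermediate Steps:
$a{\left(Y,D \right)} = -21$ ($a{\left(Y,D \right)} = \left(-2 - 5\right) 3 = \left(-7\right) 3 = -21$)
$l = \frac{32}{15}$ ($l = 4 \cdot \frac{1}{3} - - \frac{4}{5} = \frac{4}{3} + \frac{4}{5} = \frac{32}{15} \approx 2.1333$)
$4 l 0 \cdot 2 a{\left(5,4 \right)} = 4 \cdot \frac{32}{15} \cdot 0 \cdot 2 \left(-21\right) = 4 \cdot 0 \cdot 2 \left(-21\right) = 4 \cdot 0 \left(-21\right) = 0 \left(-21\right) = 0$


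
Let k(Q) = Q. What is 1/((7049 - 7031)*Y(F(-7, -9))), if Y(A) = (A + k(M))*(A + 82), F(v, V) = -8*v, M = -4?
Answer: 1/129168 ≈ 7.7419e-6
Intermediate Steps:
Y(A) = (-4 + A)*(82 + A) (Y(A) = (A - 4)*(A + 82) = (-4 + A)*(82 + A))
1/((7049 - 7031)*Y(F(-7, -9))) = 1/((7049 - 7031)*(-328 + (-8*(-7))**2 + 78*(-8*(-7)))) = 1/(18*(-328 + 56**2 + 78*56)) = 1/(18*(-328 + 3136 + 4368)) = (1/18)/7176 = (1/18)*(1/7176) = 1/129168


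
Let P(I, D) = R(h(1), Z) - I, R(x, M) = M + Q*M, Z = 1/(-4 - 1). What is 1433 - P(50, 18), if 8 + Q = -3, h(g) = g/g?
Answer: 1481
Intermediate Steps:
h(g) = 1
Q = -11 (Q = -8 - 3 = -11)
Z = -1/5 (Z = 1/(-5) = -1/5 ≈ -0.20000)
R(x, M) = -10*M (R(x, M) = M - 11*M = -10*M)
P(I, D) = 2 - I (P(I, D) = -10*(-1/5) - I = 2 - I)
1433 - P(50, 18) = 1433 - (2 - 1*50) = 1433 - (2 - 50) = 1433 - 1*(-48) = 1433 + 48 = 1481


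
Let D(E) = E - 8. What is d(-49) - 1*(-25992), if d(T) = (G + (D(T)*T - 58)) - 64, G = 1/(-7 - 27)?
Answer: 974541/34 ≈ 28663.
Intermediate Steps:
D(E) = -8 + E
G = -1/34 (G = 1/(-34) = -1/34 ≈ -0.029412)
d(T) = -4149/34 + T*(-8 + T) (d(T) = (-1/34 + ((-8 + T)*T - 58)) - 64 = (-1/34 + (T*(-8 + T) - 58)) - 64 = (-1/34 + (-58 + T*(-8 + T))) - 64 = (-1973/34 + T*(-8 + T)) - 64 = -4149/34 + T*(-8 + T))
d(-49) - 1*(-25992) = (-4149/34 - 49*(-8 - 49)) - 1*(-25992) = (-4149/34 - 49*(-57)) + 25992 = (-4149/34 + 2793) + 25992 = 90813/34 + 25992 = 974541/34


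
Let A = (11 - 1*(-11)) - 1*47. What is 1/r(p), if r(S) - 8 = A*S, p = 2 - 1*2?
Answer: 1/8 ≈ 0.12500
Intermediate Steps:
p = 0 (p = 2 - 2 = 0)
A = -25 (A = (11 + 11) - 47 = 22 - 47 = -25)
r(S) = 8 - 25*S
1/r(p) = 1/(8 - 25*0) = 1/(8 + 0) = 1/8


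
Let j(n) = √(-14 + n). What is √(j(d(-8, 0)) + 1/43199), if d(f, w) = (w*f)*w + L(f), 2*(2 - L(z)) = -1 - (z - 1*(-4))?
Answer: √(172796 + 11196921606*I*√6)/86398 ≈ 1.3554 + 1.3554*I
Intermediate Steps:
L(z) = 9/2 + z/2 (L(z) = 2 - (-1 - (z - 1*(-4)))/2 = 2 - (-1 - (z + 4))/2 = 2 - (-1 - (4 + z))/2 = 2 - (-1 + (-4 - z))/2 = 2 - (-5 - z)/2 = 2 + (5/2 + z/2) = 9/2 + z/2)
d(f, w) = 9/2 + f/2 + f*w² (d(f, w) = (w*f)*w + (9/2 + f/2) = (f*w)*w + (9/2 + f/2) = f*w² + (9/2 + f/2) = 9/2 + f/2 + f*w²)
√(j(d(-8, 0)) + 1/43199) = √(√(-14 + (9/2 + (½)*(-8) - 8*0²)) + 1/43199) = √(√(-14 + (9/2 - 4 - 8*0)) + 1/43199) = √(√(-14 + (9/2 - 4 + 0)) + 1/43199) = √(√(-14 + ½) + 1/43199) = √(√(-27/2) + 1/43199) = √(3*I*√6/2 + 1/43199) = √(1/43199 + 3*I*√6/2)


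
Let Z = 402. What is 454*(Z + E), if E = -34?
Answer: 167072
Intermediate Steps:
454*(Z + E) = 454*(402 - 34) = 454*368 = 167072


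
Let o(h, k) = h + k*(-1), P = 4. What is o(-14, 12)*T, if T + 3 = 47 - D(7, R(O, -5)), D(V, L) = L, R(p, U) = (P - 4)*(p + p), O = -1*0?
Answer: -1144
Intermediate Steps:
O = 0
R(p, U) = 0 (R(p, U) = (4 - 4)*(p + p) = 0*(2*p) = 0)
o(h, k) = h - k
T = 44 (T = -3 + (47 - 1*0) = -3 + (47 + 0) = -3 + 47 = 44)
o(-14, 12)*T = (-14 - 1*12)*44 = (-14 - 12)*44 = -26*44 = -1144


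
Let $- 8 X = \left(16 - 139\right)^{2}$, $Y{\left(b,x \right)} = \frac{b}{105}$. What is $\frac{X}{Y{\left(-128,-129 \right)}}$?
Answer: $\frac{1588545}{1024} \approx 1551.3$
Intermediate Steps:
$Y{\left(b,x \right)} = \frac{b}{105}$ ($Y{\left(b,x \right)} = b \frac{1}{105} = \frac{b}{105}$)
$X = - \frac{15129}{8}$ ($X = - \frac{\left(16 - 139\right)^{2}}{8} = - \frac{\left(-123\right)^{2}}{8} = \left(- \frac{1}{8}\right) 15129 = - \frac{15129}{8} \approx -1891.1$)
$\frac{X}{Y{\left(-128,-129 \right)}} = - \frac{15129}{8 \cdot \frac{1}{105} \left(-128\right)} = - \frac{15129}{8 \left(- \frac{128}{105}\right)} = \left(- \frac{15129}{8}\right) \left(- \frac{105}{128}\right) = \frac{1588545}{1024}$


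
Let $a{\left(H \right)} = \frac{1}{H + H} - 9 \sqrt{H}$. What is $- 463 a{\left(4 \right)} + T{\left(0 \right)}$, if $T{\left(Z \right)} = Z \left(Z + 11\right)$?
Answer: $\frac{66209}{8} \approx 8276.1$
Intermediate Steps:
$a{\left(H \right)} = \frac{1}{2 H} - 9 \sqrt{H}$
$T{\left(Z \right)} = Z \left(11 + Z\right)$
$- 463 a{\left(4 \right)} + T{\left(0 \right)} = - 463 \frac{1 - 18 \cdot 4^{\frac{3}{2}}}{2 \cdot 4} + 0 \left(11 + 0\right) = - 463 \cdot \frac{1}{2} \cdot \frac{1}{4} \left(1 - 144\right) + 0 \cdot 11 = - 463 \cdot \frac{1}{2} \cdot \frac{1}{4} \left(1 - 144\right) + 0 = - 463 \cdot \frac{1}{2} \cdot \frac{1}{4} \left(-143\right) + 0 = \left(-463\right) \left(- \frac{143}{8}\right) + 0 = \frac{66209}{8} + 0 = \frac{66209}{8}$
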